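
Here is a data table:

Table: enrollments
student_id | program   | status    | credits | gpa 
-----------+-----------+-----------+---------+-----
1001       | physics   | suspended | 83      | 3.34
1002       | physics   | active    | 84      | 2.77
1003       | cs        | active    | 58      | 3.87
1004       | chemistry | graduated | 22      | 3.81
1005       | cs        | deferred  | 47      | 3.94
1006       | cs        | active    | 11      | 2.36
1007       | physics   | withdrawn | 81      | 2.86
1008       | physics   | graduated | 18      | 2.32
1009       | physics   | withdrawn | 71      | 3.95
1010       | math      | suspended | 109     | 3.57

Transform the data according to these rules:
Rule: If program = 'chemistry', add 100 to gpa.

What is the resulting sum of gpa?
132.79

Step 1: Count records where program = 'chemistry': 1
Step 2: Total bonus added: 1 × 100 = 100
Step 3: Original sum of gpa: 32.79
Step 4: Final sum = 32.79 + 100 = 132.79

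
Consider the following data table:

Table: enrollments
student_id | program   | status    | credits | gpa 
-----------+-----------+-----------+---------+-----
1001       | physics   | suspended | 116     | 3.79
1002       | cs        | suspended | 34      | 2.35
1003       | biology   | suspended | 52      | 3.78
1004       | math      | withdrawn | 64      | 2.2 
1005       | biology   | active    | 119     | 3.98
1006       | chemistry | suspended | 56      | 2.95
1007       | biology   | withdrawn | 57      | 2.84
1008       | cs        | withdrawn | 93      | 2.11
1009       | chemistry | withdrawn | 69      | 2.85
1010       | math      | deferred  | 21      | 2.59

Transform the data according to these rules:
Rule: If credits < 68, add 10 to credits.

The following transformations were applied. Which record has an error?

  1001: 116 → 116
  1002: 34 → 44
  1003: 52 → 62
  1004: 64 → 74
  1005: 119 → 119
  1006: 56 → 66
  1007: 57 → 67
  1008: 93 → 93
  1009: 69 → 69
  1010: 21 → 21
Record 1010 has an error. The correct transformed value should be 31, not 21.

Step 1: Check each record against the rule
Step 2: Record 1010 has credits = 21
Step 3: Since 21 < 68, the bonus should have been applied
Step 4: Correct value = 31, but claimed value = 21
Conclusion: Record 1010 has the error.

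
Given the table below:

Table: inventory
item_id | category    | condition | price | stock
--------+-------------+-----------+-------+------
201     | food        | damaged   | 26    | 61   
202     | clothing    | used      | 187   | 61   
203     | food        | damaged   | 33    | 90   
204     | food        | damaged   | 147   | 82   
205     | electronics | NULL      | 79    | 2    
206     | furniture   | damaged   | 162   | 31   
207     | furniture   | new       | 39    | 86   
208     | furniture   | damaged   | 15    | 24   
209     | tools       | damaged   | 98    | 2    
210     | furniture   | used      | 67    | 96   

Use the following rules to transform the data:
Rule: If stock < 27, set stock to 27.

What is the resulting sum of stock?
588

Step 1: 3 records have stock < 27
Step 2: These records originally summed to 28
Step 3: After setting to minimum: 3 × 27 = 81
Step 4: Unaffected records sum: 507
Step 5: Final sum = 81 + 507 = 588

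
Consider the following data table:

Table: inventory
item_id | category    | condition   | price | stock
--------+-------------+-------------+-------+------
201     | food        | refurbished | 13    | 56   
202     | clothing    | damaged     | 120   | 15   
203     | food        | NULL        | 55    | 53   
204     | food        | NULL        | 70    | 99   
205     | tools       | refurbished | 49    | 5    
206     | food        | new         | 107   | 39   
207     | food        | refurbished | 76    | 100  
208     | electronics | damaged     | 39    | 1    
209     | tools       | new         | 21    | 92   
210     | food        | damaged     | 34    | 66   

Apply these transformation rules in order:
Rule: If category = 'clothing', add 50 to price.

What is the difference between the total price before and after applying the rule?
50

Step 1: Original sum of price = 584
Step 2: 1 records have category = 'clothing'
Step 3: Each affected record changes by 50
Step 4: Total change = 1 × 50 = 50
Step 5: New sum = 584 + 50 = 634
Step 6: Difference = |634 - 584| = 50
        (Sum increased by 50)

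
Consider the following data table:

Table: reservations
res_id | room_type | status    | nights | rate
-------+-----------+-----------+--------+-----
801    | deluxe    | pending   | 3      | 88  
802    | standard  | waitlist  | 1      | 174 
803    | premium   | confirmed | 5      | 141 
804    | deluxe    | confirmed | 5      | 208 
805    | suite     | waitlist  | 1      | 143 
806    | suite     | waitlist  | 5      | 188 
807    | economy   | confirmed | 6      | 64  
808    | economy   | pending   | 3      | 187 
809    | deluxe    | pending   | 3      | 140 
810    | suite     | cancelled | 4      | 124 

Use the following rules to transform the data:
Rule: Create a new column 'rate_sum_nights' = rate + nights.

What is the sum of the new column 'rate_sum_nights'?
1493

Step 1: For each record, compute rate + nights
Example calculations:
  88 + 3 = 91
  174 + 1 = 175
  141 + 5 = 146
  ...
Step 2: Sum all derived values
Step 3: Total = 1493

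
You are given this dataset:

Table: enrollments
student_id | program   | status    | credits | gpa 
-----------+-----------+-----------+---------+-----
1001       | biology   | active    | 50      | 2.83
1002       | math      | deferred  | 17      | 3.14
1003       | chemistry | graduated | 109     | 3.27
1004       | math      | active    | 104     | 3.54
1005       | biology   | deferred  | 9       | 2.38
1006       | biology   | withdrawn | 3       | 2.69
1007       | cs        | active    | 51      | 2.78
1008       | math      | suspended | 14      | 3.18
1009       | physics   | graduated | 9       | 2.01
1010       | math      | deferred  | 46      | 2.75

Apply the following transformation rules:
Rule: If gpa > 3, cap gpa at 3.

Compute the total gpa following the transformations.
27.44

Step 1: 4 records have gpa > 3
Step 2: These records originally summed to 13.13
Step 3: After capping: 4 × 3 = 12
Step 4: Unaffected records sum: 15.44
Step 5: Final sum = 12 + 15.44 = 27.44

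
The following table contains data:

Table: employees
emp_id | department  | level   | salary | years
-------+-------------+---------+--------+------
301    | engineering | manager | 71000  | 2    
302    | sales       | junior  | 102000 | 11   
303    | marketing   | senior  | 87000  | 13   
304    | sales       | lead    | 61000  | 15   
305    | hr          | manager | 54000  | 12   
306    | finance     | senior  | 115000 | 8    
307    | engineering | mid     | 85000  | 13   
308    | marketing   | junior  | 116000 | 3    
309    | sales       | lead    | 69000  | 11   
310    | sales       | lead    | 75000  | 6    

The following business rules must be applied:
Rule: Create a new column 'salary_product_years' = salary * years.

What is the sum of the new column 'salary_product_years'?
7540000

Step 1: For each record, compute salary * years
Example calculations:
  71000 * 2 = 142000
  102000 * 11 = 1122000
  87000 * 13 = 1131000
  ...
Step 2: Sum all derived values
Step 3: Total = 7540000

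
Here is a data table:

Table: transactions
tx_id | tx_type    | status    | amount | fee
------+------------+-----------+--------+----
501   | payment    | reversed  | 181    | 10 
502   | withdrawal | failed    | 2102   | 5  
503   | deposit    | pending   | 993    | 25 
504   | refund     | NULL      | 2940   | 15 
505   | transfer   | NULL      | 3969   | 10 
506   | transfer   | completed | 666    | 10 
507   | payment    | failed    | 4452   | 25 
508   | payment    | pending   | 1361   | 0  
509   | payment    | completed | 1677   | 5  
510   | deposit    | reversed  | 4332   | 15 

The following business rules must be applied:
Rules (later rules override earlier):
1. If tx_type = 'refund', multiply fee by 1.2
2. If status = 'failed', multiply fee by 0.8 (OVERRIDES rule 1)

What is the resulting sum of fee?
117.0

Step 1: Rule 2 takes priority for records with status = 'failed'
  - 2 records: 30 × 0.8 = 24.0
Step 2: Rule 1 applies to remaining records with tx_type = 'refund'
  - 1 records: 15 × 1.2 = 18.0
Step 3: Other records unchanged: 75
Step 4: Final sum = 24.0 + 18.0 + 75 = 117.0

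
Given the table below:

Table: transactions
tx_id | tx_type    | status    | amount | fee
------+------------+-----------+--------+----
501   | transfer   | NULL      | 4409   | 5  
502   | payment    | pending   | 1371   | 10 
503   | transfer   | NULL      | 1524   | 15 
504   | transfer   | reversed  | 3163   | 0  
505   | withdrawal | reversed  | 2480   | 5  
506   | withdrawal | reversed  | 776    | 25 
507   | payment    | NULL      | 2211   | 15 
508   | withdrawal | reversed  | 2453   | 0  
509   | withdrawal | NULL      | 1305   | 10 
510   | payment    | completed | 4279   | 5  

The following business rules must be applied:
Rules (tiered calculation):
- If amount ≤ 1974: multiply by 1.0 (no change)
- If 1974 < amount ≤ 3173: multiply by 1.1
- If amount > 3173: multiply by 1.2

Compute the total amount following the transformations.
26739.3

Step 1: Tier 1 (amount ≤ 1974): 4 records, sum = 4976 × 1.0 = 4976.0
Step 2: Tier 2 (1974 < amount ≤ 3173): 4 records, sum = 10307 × 1.1 = 11337.7
Step 3: Tier 3 (amount > 3173): 2 records, sum = 8688 × 1.2 = 10425.6
Step 4: Final sum = 4976.0 + 11337.7 + 10425.6 = 26739.3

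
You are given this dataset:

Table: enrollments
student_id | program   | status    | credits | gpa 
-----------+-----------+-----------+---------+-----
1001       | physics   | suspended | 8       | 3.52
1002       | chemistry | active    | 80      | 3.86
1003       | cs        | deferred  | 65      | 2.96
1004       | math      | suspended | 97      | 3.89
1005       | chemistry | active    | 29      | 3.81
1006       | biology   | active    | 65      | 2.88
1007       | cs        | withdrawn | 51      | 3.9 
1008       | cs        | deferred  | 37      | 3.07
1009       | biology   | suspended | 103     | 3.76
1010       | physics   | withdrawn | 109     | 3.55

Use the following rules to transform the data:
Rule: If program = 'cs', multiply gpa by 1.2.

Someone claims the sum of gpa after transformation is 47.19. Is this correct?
No, the correct result is 37.19.

Step 1: Calculate the correct sum after transformation
Step 2: Apply multiplier 1.2 to records where program = 'cs'
Step 3: Correct result = 37.19
Step 4: Claimed result = 47.19
Step 5: 37.19 ≠ 47.19
Conclusion: The claimed result is incorrect. The correct answer is 37.19.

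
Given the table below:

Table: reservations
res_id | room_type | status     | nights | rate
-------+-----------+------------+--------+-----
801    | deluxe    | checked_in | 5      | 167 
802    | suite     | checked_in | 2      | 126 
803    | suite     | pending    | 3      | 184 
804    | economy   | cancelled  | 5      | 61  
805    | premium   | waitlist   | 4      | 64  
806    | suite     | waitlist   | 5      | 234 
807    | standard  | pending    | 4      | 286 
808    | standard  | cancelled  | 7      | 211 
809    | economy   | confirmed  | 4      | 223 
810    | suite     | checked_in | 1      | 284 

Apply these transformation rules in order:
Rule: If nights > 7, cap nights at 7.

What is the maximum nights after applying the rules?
7

Step 1: Original maximum nights = 7
Step 2: Check cap of 7 against maximum
Step 3: No records exceed the cap (max 7 <= cap 7), so no capping applies
Step 4: Maximum after transformation = 7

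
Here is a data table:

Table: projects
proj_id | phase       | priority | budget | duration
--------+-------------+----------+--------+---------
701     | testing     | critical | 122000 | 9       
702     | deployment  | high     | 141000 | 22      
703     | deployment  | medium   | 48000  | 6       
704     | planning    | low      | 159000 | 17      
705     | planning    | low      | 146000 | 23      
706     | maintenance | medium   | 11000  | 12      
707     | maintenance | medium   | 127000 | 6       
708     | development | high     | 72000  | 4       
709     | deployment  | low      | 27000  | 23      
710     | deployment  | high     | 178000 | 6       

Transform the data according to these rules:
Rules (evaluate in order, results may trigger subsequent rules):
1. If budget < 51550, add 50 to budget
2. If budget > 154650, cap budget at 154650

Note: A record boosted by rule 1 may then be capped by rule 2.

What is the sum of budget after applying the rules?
1003450

Step 1: Apply rule 1 to records with budget < 51550
  - 3 records get bonus of 50
  - Of these, 0 records then exceed 154650 and get capped
Step 2: Apply rule 2 to records with budget > 154650
  - 2 records (original) are capped
Step 3: Calculate final sum = 1003450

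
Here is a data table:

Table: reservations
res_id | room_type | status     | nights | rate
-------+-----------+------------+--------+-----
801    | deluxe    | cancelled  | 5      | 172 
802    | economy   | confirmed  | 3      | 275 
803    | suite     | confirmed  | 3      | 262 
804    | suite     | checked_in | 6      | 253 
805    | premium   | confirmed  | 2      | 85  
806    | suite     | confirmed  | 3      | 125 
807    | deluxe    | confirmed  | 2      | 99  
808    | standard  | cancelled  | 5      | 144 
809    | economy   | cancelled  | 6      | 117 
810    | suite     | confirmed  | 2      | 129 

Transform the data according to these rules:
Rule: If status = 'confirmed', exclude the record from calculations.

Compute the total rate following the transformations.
686

Step 1: Identify records where status = 'confirmed'
Step 2: The excluded records sum to 975
Step 3: Original total rate = 1661
Step 4: Remaining total = 1661 - 975 = 686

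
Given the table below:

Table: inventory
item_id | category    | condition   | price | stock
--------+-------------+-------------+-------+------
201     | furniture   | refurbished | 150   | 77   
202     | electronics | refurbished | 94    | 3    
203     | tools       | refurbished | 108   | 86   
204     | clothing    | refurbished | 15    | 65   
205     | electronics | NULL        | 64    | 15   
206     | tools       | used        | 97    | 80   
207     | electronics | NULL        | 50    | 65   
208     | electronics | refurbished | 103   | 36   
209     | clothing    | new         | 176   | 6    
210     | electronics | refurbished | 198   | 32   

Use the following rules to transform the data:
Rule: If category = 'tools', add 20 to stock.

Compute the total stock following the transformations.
505

Step 1: Count records where category = 'tools': 2
Step 2: Total bonus added: 2 × 20 = 40
Step 3: Original sum of stock: 465
Step 4: Final sum = 465 + 40 = 505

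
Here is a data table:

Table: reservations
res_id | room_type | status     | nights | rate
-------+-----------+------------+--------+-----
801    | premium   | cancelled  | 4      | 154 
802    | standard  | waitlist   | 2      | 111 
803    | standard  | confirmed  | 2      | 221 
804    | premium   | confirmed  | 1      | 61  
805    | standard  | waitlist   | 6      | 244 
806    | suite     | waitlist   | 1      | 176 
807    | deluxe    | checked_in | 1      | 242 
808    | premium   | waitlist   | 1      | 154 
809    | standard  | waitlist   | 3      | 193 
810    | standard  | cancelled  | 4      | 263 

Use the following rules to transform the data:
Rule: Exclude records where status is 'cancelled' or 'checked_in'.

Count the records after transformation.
7

Step 1: Count records to exclude
  - 2 (cancelled) + 1 (checked_in) = 3 records
Step 2: Total records: 10
Step 3: Remaining = 10 - 3 = 7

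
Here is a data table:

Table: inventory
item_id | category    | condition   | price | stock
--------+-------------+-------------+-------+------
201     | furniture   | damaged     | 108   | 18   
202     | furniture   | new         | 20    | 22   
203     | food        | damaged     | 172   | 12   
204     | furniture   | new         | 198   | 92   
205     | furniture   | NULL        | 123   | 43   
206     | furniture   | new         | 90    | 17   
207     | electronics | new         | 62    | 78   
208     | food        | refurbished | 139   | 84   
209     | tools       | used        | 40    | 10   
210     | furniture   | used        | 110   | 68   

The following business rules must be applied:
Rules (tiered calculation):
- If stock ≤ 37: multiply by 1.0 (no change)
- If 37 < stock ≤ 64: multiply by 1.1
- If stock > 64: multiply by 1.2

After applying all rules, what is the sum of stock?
512.7

Step 1: Tier 1 (stock ≤ 37): 5 records, sum = 79 × 1.0 = 79.0
Step 2: Tier 2 (37 < stock ≤ 64): 1 records, sum = 43 × 1.1 = 47.3
Step 3: Tier 3 (stock > 64): 4 records, sum = 322 × 1.2 = 386.4
Step 4: Final sum = 79.0 + 47.3 + 386.4 = 512.7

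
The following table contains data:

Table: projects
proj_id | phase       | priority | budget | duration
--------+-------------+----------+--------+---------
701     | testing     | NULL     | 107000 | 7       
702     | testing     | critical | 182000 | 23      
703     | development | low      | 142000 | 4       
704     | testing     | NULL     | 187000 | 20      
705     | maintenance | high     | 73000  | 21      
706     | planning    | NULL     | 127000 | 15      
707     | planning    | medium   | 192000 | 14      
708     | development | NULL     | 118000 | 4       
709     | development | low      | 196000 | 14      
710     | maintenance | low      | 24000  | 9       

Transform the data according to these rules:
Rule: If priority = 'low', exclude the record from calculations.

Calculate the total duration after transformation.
104

Step 1: Identify records where priority = 'low'
Step 2: The excluded records sum to 27
Step 3: Original total duration = 131
Step 4: Remaining total = 131 - 27 = 104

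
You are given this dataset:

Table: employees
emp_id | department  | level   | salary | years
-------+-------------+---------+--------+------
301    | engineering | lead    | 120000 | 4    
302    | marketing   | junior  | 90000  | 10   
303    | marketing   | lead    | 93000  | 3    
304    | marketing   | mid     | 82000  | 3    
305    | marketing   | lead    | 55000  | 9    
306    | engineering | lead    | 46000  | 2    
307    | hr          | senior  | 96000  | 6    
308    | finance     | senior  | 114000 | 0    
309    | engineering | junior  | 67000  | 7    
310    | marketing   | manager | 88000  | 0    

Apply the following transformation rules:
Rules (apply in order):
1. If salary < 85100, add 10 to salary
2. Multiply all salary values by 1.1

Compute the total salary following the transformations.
936144.0

Step 1: Apply Rule 1 - Add 10 to records with salary < 85100
  - 4 records affected: 250000 + (4 × 10) = 250040
  - Unaffected records: 601000
  - Sum after Rule 1: 851040
Step 2: Apply Rule 2 - Multiply all by 1.1
  - 851040 × 1.1 = 936144.0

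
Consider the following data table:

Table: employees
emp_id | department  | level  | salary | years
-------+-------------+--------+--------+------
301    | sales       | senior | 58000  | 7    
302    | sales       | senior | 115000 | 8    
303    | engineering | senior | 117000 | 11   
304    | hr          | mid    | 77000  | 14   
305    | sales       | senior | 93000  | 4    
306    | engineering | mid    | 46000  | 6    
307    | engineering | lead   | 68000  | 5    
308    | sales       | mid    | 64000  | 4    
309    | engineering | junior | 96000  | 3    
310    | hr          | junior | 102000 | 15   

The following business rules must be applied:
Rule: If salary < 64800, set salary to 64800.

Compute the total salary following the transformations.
862400

Step 1: 3 records have salary < 64800
Step 2: These records originally summed to 168000
Step 3: After setting to minimum: 3 × 64800 = 194400
Step 4: Unaffected records sum: 668000
Step 5: Final sum = 194400 + 668000 = 862400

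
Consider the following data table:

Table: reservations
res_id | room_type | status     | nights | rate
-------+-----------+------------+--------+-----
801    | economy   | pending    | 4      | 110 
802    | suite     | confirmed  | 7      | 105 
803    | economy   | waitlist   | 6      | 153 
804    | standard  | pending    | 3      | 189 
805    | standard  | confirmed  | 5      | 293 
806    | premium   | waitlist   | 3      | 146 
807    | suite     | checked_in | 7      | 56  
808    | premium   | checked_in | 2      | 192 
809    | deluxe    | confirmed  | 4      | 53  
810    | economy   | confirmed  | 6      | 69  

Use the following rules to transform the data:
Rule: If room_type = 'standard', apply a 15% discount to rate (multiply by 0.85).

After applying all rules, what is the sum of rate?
1293.7

Step 1: Records with room_type = 'standard' have total rate = 482
Step 2: Apply multiplier: 482 × 0.85 = 409.7
Step 3: Other records total: 884
Step 4: Final sum = 409.7 + 884 = 1293.7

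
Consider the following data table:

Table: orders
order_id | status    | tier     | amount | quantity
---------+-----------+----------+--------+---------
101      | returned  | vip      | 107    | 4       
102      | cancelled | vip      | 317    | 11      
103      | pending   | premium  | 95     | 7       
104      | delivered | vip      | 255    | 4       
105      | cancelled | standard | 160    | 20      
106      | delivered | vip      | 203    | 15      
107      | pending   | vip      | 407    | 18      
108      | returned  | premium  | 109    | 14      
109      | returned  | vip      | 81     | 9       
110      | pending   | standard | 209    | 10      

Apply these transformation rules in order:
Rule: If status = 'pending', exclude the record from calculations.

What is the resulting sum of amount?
1232

Step 1: Identify records where status = 'pending'
Step 2: The excluded records sum to 711
Step 3: Original total amount = 1943
Step 4: Remaining total = 1943 - 711 = 1232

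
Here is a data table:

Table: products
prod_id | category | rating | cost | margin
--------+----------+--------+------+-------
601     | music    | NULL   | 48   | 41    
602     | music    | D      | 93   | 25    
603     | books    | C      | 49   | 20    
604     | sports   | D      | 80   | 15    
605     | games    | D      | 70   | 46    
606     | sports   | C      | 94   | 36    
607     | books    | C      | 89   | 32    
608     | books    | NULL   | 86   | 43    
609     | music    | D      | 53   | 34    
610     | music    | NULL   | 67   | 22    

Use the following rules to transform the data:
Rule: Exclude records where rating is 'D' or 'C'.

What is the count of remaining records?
3

Step 1: Count records to exclude
  - 4 (D) + 3 (C) = 7 records
Step 2: Total records: 10
Step 3: Remaining = 10 - 7 = 3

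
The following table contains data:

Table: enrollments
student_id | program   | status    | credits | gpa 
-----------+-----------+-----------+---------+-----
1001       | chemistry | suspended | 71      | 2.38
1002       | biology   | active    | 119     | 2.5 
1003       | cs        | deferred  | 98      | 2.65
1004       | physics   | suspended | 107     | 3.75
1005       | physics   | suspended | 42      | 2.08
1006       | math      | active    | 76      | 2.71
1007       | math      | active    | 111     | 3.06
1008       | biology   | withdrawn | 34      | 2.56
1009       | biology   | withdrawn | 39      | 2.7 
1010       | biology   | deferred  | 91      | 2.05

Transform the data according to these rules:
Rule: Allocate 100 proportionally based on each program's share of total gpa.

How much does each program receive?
biology: 37.1, chemistry: 9.0, cs: 10.02, math: 21.82, physics: 22.05

Step 1: Calculate total gpa = 26.44
Step 2: Calculate each program's proportion:
  biology: 9.81/26.44 = 37.10% → 37.1
  chemistry: 2.38/26.44 = 9.00% → 9.0
  cs: 2.65/26.44 = 10.02% → 10.02
  math: 5.77/26.44 = 21.82% → 21.82
  physics: 5.83/26.44 = 22.05% → 22.05
Step 3: Verify: sum of allocations ≈ 100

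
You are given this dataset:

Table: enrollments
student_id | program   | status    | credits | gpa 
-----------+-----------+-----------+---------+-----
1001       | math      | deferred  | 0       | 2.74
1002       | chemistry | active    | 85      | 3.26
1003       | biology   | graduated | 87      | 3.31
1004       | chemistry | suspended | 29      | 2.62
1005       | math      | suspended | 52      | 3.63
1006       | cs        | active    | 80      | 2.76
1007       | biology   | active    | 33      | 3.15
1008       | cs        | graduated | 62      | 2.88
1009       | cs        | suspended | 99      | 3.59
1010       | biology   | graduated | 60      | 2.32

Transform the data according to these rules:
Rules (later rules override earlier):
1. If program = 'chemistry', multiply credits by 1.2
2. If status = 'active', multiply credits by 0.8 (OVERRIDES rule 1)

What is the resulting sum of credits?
553.2

Step 1: Rule 2 takes priority for records with status = 'active'
  - 3 records: 198 × 0.8 = 158.4
Step 2: Rule 1 applies to remaining records with program = 'chemistry'
  - 1 records: 29 × 1.2 = 34.8
Step 3: Other records unchanged: 360
Step 4: Final sum = 158.4 + 34.8 + 360 = 553.2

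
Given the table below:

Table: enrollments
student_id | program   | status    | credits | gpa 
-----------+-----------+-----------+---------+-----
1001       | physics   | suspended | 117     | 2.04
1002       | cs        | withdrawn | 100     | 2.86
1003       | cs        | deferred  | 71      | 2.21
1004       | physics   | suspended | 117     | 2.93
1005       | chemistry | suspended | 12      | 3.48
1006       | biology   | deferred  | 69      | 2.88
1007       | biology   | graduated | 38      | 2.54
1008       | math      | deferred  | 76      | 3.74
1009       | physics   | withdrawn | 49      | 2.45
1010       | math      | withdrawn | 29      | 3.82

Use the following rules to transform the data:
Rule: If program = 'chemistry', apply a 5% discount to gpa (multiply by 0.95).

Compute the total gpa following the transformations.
28.78

Step 1: Records with program = 'chemistry' have total gpa = 3.48
Step 2: Apply multiplier: 3.48 × 0.95 = 3.31
Step 3: Other records total: 25.47
Step 4: Final sum = 3.31 + 25.47 = 28.78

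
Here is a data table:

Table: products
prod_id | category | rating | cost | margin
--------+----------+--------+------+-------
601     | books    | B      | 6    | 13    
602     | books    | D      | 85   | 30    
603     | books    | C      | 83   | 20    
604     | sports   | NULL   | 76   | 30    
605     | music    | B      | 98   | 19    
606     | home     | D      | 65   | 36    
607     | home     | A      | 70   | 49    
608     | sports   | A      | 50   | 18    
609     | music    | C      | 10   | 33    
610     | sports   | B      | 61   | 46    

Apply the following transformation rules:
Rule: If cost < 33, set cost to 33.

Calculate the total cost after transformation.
654

Step 1: 2 records have cost < 33
Step 2: These records originally summed to 16
Step 3: After setting to minimum: 2 × 33 = 66
Step 4: Unaffected records sum: 588
Step 5: Final sum = 66 + 588 = 654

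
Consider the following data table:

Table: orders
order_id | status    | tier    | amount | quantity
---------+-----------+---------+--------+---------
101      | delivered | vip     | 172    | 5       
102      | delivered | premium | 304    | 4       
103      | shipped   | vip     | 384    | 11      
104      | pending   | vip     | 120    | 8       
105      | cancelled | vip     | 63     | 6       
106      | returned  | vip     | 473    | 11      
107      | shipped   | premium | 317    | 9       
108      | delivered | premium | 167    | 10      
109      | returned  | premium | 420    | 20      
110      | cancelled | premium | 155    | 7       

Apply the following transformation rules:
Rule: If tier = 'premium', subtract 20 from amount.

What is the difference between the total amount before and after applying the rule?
100

Step 1: Original sum of amount = 2575
Step 2: 5 records have tier = 'premium'
Step 3: Each affected record changes by -20
Step 4: Total change = 5 × -20 = -100
Step 5: New sum = 2575 + -100 = 2475
Step 6: Difference = |2475 - 2575| = 100
        (Sum decreased by 100)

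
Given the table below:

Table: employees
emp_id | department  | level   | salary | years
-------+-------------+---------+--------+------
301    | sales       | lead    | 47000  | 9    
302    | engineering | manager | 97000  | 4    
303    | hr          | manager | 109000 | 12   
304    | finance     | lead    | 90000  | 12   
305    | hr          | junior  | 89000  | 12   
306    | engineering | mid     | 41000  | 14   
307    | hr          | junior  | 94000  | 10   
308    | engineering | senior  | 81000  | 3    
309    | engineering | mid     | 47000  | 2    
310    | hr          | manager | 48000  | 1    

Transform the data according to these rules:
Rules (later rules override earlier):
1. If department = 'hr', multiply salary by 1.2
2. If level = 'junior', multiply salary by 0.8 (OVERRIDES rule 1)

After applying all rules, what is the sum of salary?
737800.0

Step 1: Rule 2 takes priority for records with level = 'junior'
  - 2 records: 183000 × 0.8 = 146400.0
Step 2: Rule 1 applies to remaining records with department = 'hr'
  - 2 records: 157000 × 1.2 = 188400.0
Step 3: Other records unchanged: 403000
Step 4: Final sum = 146400.0 + 188400.0 + 403000 = 737800.0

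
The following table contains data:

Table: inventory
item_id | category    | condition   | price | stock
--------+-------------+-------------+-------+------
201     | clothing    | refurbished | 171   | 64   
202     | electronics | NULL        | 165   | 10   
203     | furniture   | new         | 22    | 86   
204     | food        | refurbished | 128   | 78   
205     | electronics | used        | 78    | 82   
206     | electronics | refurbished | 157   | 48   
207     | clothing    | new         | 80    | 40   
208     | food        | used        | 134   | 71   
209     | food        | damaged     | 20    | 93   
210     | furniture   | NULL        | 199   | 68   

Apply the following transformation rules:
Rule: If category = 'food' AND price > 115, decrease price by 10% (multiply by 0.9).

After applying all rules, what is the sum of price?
1127.8

Step 1: Find records where category = 'food' AND price > 115
Step 2: 2 records match, summing to 262
Step 3: After multiplier: 262 × 0.9 = 235.8
Step 4: Unaffected records sum: 892
Step 5: Final sum = 235.8 + 892 = 1127.8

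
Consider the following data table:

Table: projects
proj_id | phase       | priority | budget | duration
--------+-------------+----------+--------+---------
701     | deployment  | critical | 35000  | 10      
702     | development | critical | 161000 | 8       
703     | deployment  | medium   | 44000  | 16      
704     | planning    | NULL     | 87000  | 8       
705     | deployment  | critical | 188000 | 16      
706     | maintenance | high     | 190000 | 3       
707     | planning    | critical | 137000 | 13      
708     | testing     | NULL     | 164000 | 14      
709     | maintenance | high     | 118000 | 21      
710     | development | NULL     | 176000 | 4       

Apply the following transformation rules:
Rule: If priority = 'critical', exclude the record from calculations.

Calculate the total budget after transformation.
779000

Step 1: Identify records where priority = 'critical'
Step 2: The excluded records sum to 521000
Step 3: Original total budget = 1300000
Step 4: Remaining total = 1300000 - 521000 = 779000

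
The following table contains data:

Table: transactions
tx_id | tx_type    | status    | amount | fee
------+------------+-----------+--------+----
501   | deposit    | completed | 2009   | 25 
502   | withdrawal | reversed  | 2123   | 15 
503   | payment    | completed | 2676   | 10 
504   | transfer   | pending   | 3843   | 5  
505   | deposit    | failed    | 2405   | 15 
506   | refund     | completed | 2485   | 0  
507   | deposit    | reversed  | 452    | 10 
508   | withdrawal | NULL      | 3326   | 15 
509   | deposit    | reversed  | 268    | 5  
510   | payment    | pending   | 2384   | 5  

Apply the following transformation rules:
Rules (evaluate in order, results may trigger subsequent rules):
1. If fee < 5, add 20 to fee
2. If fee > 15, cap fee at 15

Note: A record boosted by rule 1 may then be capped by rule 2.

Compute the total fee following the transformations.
110

Step 1: Apply rule 1 to records with fee < 5
  - 1 records get bonus of 20
  - Of these, 1 records then exceed 15 and get capped
Step 2: Apply rule 2 to records with fee > 15
  - 1 records (original) are capped
Step 3: Calculate final sum = 110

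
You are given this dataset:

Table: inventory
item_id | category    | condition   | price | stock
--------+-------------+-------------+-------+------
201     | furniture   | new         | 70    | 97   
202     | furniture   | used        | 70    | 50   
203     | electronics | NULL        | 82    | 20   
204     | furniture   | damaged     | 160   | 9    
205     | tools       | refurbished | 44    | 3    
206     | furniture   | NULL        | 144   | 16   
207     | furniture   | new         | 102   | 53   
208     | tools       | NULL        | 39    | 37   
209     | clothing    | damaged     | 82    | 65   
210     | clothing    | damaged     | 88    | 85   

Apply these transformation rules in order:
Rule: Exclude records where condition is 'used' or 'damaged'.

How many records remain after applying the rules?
6

Step 1: Count records to exclude
  - 1 (used) + 3 (damaged) = 4 records
Step 2: Total records: 10
Step 3: Remaining = 10 - 4 = 6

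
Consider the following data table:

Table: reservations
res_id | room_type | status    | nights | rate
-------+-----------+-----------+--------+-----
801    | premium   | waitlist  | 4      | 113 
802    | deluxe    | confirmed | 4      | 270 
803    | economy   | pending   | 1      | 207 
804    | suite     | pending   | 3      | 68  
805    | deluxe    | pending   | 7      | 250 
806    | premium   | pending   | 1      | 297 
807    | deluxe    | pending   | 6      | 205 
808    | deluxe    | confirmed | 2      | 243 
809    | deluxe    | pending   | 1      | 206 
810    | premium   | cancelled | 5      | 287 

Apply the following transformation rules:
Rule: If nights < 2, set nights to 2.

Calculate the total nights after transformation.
37

Step 1: 3 records have nights < 2
Step 2: These records originally summed to 3
Step 3: After setting to minimum: 3 × 2 = 6
Step 4: Unaffected records sum: 31
Step 5: Final sum = 6 + 31 = 37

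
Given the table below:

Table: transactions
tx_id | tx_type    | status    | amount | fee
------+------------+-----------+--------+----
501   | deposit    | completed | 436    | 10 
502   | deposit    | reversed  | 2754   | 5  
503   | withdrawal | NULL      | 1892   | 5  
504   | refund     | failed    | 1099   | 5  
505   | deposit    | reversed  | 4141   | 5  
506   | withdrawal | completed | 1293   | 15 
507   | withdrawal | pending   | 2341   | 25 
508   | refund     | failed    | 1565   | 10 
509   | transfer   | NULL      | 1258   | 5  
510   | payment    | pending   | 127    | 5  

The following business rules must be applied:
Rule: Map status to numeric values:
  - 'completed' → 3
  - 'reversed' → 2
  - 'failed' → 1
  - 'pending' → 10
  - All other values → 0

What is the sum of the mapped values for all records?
32

Step 1: Apply mapping to each record
Step 2: Count by status:
  'completed': 2 records × 3 = 6
  'reversed': 2 records × 2 = 4
  'failed': 2 records × 1 = 2
  'pending': 2 records × 10 = 20
Step 3: Sum all mapped values = 32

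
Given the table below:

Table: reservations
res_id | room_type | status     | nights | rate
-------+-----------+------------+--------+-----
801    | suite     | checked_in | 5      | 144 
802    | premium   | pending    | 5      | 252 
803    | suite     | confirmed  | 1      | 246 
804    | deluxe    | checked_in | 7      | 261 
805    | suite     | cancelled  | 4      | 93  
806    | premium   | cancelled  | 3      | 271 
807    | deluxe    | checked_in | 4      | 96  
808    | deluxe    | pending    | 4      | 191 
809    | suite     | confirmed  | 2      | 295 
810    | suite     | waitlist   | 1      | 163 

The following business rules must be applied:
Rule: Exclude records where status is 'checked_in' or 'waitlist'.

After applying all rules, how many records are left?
6

Step 1: Count records to exclude
  - 3 (checked_in) + 1 (waitlist) = 4 records
Step 2: Total records: 10
Step 3: Remaining = 10 - 4 = 6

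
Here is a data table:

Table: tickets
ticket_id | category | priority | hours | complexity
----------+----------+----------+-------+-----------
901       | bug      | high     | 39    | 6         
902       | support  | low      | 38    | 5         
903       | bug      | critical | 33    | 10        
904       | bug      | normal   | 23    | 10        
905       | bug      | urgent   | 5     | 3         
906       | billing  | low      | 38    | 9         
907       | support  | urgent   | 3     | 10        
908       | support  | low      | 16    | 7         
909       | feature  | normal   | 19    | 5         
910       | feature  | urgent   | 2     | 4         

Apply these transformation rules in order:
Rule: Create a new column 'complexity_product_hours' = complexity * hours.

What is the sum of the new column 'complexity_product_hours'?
1586

Step 1: For each record, compute complexity * hours
Example calculations:
  6 * 39 = 234
  5 * 38 = 190
  10 * 33 = 330
  ...
Step 2: Sum all derived values
Step 3: Total = 1586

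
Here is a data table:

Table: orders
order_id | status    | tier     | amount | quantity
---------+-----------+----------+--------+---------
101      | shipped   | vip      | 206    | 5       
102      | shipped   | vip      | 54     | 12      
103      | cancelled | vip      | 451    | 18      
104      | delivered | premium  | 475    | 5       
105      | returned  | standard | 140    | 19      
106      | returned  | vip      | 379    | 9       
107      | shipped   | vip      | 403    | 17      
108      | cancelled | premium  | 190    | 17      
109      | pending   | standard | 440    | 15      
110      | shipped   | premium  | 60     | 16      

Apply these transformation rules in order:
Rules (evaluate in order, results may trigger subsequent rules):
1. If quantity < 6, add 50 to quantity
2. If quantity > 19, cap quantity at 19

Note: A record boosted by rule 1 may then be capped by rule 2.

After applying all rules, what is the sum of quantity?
161

Step 1: Apply rule 1 to records with quantity < 6
  - 2 records get bonus of 50
  - Of these, 2 records then exceed 19 and get capped
Step 2: Apply rule 2 to records with quantity > 19
  - 0 records (original) are capped
Step 3: Calculate final sum = 161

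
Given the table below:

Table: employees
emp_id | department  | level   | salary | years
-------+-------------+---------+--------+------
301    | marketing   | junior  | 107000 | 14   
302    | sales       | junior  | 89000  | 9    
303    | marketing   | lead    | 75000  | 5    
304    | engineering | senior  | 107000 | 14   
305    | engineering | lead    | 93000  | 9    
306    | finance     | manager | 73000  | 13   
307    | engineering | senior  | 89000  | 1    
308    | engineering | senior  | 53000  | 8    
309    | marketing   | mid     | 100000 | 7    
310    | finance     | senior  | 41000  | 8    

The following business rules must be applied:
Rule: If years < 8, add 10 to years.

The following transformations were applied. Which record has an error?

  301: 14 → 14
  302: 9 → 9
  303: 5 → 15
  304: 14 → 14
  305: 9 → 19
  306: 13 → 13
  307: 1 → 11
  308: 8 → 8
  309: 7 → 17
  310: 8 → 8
Record 305 has an error. The correct transformed value should be 9, not 19.

Step 1: Check each record against the rule
Step 2: Record 305 has years = 9
Step 3: Since 9 >= 8, the bonus should not have been applied
Step 4: Correct value = 9, but claimed value = 19
Conclusion: Record 305 has the error.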